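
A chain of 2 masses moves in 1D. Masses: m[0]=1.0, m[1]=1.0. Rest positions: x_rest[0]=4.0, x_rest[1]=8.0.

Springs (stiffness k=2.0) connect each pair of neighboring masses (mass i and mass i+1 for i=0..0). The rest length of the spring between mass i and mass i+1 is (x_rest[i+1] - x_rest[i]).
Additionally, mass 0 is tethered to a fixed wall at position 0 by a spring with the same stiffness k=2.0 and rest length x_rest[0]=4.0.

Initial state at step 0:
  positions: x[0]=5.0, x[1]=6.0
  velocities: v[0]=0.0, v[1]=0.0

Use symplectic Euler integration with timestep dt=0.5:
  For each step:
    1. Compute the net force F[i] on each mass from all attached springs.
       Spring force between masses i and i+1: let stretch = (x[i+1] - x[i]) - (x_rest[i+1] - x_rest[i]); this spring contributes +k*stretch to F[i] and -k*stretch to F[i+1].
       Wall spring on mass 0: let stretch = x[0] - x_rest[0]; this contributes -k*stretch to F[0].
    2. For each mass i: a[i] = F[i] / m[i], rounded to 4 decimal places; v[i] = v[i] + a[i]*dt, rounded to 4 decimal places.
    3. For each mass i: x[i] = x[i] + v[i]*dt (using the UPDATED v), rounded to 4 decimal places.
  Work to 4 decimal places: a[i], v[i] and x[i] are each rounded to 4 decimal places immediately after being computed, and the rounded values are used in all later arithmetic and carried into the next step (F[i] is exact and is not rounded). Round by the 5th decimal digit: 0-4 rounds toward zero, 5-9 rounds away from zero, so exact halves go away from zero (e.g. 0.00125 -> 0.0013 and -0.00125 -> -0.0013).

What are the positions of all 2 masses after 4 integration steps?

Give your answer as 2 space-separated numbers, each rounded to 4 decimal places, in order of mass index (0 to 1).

Step 0: x=[5.0000 6.0000] v=[0.0000 0.0000]
Step 1: x=[3.0000 7.5000] v=[-4.0000 3.0000]
Step 2: x=[1.7500 8.7500] v=[-2.5000 2.5000]
Step 3: x=[3.1250 8.5000] v=[2.7500 -0.5000]
Step 4: x=[5.6250 7.5625] v=[5.0000 -1.8750]

Answer: 5.6250 7.5625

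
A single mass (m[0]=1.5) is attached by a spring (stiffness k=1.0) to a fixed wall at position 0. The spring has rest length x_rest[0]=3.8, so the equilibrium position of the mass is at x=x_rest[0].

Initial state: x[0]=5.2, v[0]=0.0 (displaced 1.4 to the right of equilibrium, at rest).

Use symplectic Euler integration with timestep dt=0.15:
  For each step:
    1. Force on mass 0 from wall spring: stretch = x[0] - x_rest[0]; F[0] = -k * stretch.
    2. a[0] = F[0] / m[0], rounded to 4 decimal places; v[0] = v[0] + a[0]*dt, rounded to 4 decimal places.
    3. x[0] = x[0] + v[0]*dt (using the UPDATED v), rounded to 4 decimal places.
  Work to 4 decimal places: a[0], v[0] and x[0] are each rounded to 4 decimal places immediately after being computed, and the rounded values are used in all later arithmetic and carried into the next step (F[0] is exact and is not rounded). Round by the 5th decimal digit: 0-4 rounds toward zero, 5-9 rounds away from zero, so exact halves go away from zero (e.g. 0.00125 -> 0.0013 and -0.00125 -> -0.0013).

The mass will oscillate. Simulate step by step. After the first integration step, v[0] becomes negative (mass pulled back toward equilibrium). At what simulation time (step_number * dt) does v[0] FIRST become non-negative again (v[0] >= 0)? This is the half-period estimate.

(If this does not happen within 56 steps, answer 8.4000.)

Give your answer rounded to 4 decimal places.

Answer: 3.9000

Derivation:
Step 0: x=[5.2000] v=[0.0000]
Step 1: x=[5.1790] v=[-0.1400]
Step 2: x=[5.1373] v=[-0.2779]
Step 3: x=[5.0756] v=[-0.4116]
Step 4: x=[4.9947] v=[-0.5392]
Step 5: x=[4.8959] v=[-0.6587]
Step 6: x=[4.7807] v=[-0.7683]
Step 7: x=[4.6507] v=[-0.8664]
Step 8: x=[4.5080] v=[-0.9515]
Step 9: x=[4.3547] v=[-1.0223]
Step 10: x=[4.1930] v=[-1.0778]
Step 11: x=[4.0254] v=[-1.1171]
Step 12: x=[3.8545] v=[-1.1396]
Step 13: x=[3.6828] v=[-1.1450]
Step 14: x=[3.5128] v=[-1.1333]
Step 15: x=[3.3471] v=[-1.1046]
Step 16: x=[3.1882] v=[-1.0593]
Step 17: x=[3.0385] v=[-0.9981]
Step 18: x=[2.9002] v=[-0.9219]
Step 19: x=[2.7754] v=[-0.8319]
Step 20: x=[2.6660] v=[-0.7294]
Step 21: x=[2.5736] v=[-0.6160]
Step 22: x=[2.4996] v=[-0.4934]
Step 23: x=[2.4451] v=[-0.3634]
Step 24: x=[2.4109] v=[-0.2279]
Step 25: x=[2.3976] v=[-0.0890]
Step 26: x=[2.4053] v=[0.0512]
First v>=0 after going negative at step 26, time=3.9000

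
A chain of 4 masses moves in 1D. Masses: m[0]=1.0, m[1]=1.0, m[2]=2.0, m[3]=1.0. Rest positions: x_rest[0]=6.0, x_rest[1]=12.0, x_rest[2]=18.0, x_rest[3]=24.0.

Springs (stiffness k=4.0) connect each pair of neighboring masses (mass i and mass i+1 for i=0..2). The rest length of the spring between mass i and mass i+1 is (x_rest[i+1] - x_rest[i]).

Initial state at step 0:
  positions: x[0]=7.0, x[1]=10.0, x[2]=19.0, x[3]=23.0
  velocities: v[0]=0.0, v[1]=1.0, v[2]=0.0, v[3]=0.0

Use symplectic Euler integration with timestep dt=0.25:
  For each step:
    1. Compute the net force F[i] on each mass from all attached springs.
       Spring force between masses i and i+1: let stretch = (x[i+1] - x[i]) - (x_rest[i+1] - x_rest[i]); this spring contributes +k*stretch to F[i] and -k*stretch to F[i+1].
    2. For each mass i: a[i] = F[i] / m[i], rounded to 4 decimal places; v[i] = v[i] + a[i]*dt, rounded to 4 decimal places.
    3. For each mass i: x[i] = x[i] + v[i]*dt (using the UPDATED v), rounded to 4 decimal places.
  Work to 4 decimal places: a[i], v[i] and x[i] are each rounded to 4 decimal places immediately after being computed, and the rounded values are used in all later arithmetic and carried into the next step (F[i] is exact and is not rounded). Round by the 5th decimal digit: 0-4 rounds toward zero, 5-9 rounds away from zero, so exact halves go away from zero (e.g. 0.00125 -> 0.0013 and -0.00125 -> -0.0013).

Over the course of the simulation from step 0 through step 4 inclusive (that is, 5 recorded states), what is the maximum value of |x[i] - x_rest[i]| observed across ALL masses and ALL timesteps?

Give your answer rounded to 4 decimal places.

Step 0: x=[7.0000 10.0000 19.0000 23.0000] v=[0.0000 1.0000 0.0000 0.0000]
Step 1: x=[6.2500 11.7500 18.3750 23.5000] v=[-3.0000 7.0000 -2.5000 2.0000]
Step 2: x=[5.3750 13.7813 17.5625 24.2188] v=[-3.5000 8.1250 -3.2500 2.8750]
Step 3: x=[5.1016 14.6563 17.1094 24.7735] v=[-1.0937 3.4999 -1.8125 2.2187]
Step 4: x=[5.7169 13.7559 17.3077 24.9122] v=[2.4610 -3.6017 0.7930 0.5546]
Max displacement = 2.6563

Answer: 2.6563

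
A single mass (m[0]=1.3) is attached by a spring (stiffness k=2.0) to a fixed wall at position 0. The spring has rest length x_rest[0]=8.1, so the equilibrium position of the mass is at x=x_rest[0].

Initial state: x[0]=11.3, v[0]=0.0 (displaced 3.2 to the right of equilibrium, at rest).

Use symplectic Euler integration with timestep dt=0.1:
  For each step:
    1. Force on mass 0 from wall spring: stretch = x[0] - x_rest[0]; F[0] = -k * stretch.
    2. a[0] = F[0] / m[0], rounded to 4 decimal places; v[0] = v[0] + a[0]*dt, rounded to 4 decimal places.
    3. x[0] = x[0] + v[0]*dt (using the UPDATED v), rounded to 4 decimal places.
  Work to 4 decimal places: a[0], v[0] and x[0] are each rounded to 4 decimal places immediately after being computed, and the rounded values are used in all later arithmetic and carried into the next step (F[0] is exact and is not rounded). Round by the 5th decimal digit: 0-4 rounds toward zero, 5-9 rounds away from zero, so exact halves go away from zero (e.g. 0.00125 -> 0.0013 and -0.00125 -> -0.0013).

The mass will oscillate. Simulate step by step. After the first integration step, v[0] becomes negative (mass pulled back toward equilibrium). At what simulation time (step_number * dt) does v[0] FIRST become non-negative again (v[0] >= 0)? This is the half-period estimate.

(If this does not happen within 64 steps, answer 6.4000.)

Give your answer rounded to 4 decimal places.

Step 0: x=[11.3000] v=[0.0000]
Step 1: x=[11.2508] v=[-0.4923]
Step 2: x=[11.1531] v=[-0.9770]
Step 3: x=[11.0084] v=[-1.4467]
Step 4: x=[10.8190] v=[-1.8942]
Step 5: x=[10.5878] v=[-2.3125]
Step 6: x=[10.3183] v=[-2.6952]
Step 7: x=[10.0147] v=[-3.0365]
Step 8: x=[9.6816] v=[-3.3311]
Step 9: x=[9.3242] v=[-3.5744]
Step 10: x=[8.9479] v=[-3.7627]
Step 11: x=[8.5586] v=[-3.8932]
Step 12: x=[8.1622] v=[-3.9638]
Step 13: x=[7.7649] v=[-3.9734]
Step 14: x=[7.3727] v=[-3.9219]
Step 15: x=[6.9917] v=[-3.8100]
Step 16: x=[6.6278] v=[-3.6395]
Step 17: x=[6.2865] v=[-3.4130]
Step 18: x=[5.9731] v=[-3.1340]
Step 19: x=[5.6924] v=[-2.8068]
Step 20: x=[5.4488] v=[-2.4364]
Step 21: x=[5.2460] v=[-2.0285]
Step 22: x=[5.0871] v=[-1.5894]
Step 23: x=[4.9745] v=[-1.1259]
Step 24: x=[4.9100] v=[-0.6451]
Step 25: x=[4.8946] v=[-0.1543]
Step 26: x=[4.9285] v=[0.3388]
First v>=0 after going negative at step 26, time=2.6000

Answer: 2.6000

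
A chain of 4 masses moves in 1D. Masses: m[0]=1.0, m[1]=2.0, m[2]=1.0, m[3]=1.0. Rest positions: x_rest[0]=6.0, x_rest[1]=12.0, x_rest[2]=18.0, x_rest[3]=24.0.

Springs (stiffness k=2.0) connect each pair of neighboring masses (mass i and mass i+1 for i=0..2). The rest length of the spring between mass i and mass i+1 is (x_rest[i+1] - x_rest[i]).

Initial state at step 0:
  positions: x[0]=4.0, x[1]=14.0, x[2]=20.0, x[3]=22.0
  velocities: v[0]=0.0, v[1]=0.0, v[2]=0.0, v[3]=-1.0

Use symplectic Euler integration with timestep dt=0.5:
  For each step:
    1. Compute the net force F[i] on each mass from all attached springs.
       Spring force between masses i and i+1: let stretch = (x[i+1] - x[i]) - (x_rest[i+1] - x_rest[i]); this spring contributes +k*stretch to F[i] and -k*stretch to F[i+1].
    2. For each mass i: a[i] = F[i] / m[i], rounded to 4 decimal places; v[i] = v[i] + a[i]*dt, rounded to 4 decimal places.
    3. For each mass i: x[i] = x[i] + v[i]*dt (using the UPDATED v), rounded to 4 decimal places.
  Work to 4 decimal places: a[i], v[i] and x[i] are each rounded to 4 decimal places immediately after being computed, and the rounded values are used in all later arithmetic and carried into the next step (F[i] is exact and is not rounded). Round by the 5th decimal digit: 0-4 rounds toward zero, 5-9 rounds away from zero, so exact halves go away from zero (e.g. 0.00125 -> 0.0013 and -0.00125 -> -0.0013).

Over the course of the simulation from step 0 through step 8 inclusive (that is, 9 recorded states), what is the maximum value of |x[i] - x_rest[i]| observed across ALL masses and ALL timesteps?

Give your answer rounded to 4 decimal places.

Answer: 3.6875

Derivation:
Step 0: x=[4.0000 14.0000 20.0000 22.0000] v=[0.0000 0.0000 0.0000 -1.0000]
Step 1: x=[6.0000 13.0000 18.0000 23.5000] v=[4.0000 -2.0000 -4.0000 3.0000]
Step 2: x=[8.5000 11.5000 16.2500 25.2500] v=[5.0000 -3.0000 -3.5000 3.5000]
Step 3: x=[9.5000 10.4375 16.6250 25.5000] v=[2.0000 -2.1250 0.7500 0.5000]
Step 4: x=[7.9688 10.6875 18.3438 24.3125] v=[-3.0625 0.5000 3.4375 -2.3750]
Step 5: x=[4.7969 12.1719 19.2188 23.1407] v=[-6.3438 2.9688 1.7499 -2.3437]
Step 6: x=[2.3125 13.5743 18.5313 23.0079] v=[-4.9688 2.8048 -1.3751 -0.2656]
Step 7: x=[2.4590 13.4005 17.6036 23.6368] v=[0.2930 -0.3476 -1.8555 1.2578]
Step 8: x=[5.0763 11.5421 17.5909 24.2491] v=[5.2345 -3.7168 -0.0254 1.2246]
Max displacement = 3.6875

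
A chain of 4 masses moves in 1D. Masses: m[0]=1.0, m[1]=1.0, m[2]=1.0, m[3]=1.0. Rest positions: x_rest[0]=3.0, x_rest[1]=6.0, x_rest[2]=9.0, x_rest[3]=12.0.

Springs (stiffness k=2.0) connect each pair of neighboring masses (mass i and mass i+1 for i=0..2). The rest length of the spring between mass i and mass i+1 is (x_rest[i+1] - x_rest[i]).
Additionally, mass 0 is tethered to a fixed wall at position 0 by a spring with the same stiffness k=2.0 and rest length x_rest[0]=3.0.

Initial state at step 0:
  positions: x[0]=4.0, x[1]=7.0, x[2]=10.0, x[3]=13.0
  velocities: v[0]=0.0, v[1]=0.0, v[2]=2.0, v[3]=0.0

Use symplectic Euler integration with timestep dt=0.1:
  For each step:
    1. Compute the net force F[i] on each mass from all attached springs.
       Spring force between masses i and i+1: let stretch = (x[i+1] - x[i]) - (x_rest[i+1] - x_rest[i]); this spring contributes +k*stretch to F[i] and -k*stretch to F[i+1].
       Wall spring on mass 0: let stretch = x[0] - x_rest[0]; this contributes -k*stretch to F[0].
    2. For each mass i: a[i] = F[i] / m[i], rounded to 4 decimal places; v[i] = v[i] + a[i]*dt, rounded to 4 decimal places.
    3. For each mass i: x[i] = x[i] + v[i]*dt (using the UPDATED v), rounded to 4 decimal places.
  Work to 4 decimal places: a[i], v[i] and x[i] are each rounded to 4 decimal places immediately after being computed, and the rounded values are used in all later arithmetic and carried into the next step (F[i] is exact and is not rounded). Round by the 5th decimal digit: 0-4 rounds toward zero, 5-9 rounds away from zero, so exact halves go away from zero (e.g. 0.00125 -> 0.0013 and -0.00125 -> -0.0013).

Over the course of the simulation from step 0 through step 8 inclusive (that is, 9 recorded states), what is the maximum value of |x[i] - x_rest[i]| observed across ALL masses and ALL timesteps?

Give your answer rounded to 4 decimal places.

Answer: 2.0361

Derivation:
Step 0: x=[4.0000 7.0000 10.0000 13.0000] v=[0.0000 0.0000 2.0000 0.0000]
Step 1: x=[3.9800 7.0000 10.2000 13.0000] v=[-0.2000 0.0000 2.0000 0.0000]
Step 2: x=[3.9408 7.0036 10.3920 13.0040] v=[-0.3920 0.0360 1.9200 0.0400]
Step 3: x=[3.8840 7.0137 10.5685 13.0158] v=[-0.5676 0.1011 1.7647 0.1176]
Step 4: x=[3.8122 7.0323 10.7228 13.0386] v=[-0.7185 0.1861 1.5432 0.2281]
Step 5: x=[3.7285 7.0603 10.8496 13.0751] v=[-0.8369 0.2802 1.2683 0.3649]
Step 6: x=[3.6369 7.0975 10.9452 13.1271] v=[-0.9162 0.3717 0.9555 0.5198]
Step 7: x=[3.5418 7.1424 11.0074 13.1954] v=[-0.9515 0.4491 0.6223 0.6834]
Step 8: x=[3.4478 7.1926 11.0361 13.2800] v=[-0.9397 0.5020 0.2869 0.8458]
Max displacement = 2.0361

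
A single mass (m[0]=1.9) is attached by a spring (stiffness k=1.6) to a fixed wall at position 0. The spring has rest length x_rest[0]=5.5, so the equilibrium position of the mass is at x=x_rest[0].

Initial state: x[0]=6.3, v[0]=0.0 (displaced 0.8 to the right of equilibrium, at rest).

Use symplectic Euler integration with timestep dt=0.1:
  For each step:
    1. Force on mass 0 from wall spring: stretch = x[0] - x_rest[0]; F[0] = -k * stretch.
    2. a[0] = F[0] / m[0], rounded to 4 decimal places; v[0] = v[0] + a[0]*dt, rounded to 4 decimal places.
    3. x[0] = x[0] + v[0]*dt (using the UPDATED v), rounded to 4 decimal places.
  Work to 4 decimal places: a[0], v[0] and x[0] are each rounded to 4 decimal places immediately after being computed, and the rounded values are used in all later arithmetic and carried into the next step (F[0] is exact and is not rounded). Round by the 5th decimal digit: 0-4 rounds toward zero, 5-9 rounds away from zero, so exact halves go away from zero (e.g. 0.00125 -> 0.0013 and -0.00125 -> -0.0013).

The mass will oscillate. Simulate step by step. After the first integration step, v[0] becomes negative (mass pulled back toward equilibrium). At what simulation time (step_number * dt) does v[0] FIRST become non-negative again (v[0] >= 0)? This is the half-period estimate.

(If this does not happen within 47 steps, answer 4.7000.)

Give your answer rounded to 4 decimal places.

Step 0: x=[6.3000] v=[0.0000]
Step 1: x=[6.2933] v=[-0.0674]
Step 2: x=[6.2799] v=[-0.1342]
Step 3: x=[6.2599] v=[-0.1999]
Step 4: x=[6.2335] v=[-0.2639]
Step 5: x=[6.2009] v=[-0.3257]
Step 6: x=[6.1624] v=[-0.3847]
Step 7: x=[6.1184] v=[-0.4405]
Step 8: x=[6.0691] v=[-0.4926]
Step 9: x=[6.0151] v=[-0.5405]
Step 10: x=[5.9567] v=[-0.5839]
Step 11: x=[5.8945] v=[-0.6224]
Step 12: x=[5.8289] v=[-0.6556]
Step 13: x=[5.7606] v=[-0.6833]
Step 14: x=[5.6901] v=[-0.7053]
Step 15: x=[5.6180] v=[-0.7213]
Step 16: x=[5.5449] v=[-0.7312]
Step 17: x=[5.4714] v=[-0.7350]
Step 18: x=[5.3981] v=[-0.7326]
Step 19: x=[5.3257] v=[-0.7240]
Step 20: x=[5.2548] v=[-0.7093]
Step 21: x=[5.1859] v=[-0.6887]
Step 22: x=[5.1197] v=[-0.6623]
Step 23: x=[5.0567] v=[-0.6303]
Step 24: x=[4.9974] v=[-0.5930]
Step 25: x=[4.9423] v=[-0.5507]
Step 26: x=[4.8919] v=[-0.5037]
Step 27: x=[4.8467] v=[-0.4525]
Step 28: x=[4.8070] v=[-0.3975]
Step 29: x=[4.7731] v=[-0.3391]
Step 30: x=[4.7453] v=[-0.2779]
Step 31: x=[4.7239] v=[-0.2144]
Step 32: x=[4.7090] v=[-0.1490]
Step 33: x=[4.7008] v=[-0.0824]
Step 34: x=[4.6993] v=[-0.0151]
Step 35: x=[4.7045] v=[0.0523]
First v>=0 after going negative at step 35, time=3.5000

Answer: 3.5000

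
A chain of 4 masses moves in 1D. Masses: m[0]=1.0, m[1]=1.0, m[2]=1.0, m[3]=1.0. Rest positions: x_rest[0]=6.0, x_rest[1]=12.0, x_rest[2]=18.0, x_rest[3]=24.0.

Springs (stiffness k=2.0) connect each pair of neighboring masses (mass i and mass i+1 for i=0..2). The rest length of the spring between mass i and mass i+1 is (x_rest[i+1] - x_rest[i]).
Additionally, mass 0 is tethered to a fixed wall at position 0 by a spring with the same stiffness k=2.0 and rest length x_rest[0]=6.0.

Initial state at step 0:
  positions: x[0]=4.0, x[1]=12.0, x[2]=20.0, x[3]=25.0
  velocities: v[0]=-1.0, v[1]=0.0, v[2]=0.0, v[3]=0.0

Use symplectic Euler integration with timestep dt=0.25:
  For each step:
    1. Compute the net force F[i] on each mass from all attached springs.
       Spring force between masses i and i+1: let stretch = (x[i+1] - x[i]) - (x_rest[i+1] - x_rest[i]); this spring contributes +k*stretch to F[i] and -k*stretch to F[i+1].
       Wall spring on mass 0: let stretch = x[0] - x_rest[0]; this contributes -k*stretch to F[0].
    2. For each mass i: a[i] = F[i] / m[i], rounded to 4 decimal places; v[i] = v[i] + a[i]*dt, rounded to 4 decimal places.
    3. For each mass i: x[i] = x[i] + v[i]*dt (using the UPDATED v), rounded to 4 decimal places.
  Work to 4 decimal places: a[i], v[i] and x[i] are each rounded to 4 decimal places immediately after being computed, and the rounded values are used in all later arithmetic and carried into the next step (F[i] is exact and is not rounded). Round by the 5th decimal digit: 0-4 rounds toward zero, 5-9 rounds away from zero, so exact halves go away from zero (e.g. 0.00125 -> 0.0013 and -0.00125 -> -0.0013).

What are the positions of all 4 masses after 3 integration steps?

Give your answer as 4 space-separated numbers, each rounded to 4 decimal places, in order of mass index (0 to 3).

Step 0: x=[4.0000 12.0000 20.0000 25.0000] v=[-1.0000 0.0000 0.0000 0.0000]
Step 1: x=[4.2500 12.0000 19.6250 25.1250] v=[1.0000 0.0000 -1.5000 0.5000]
Step 2: x=[4.9375 11.9844 18.9844 25.3125] v=[2.7500 -0.0625 -2.5625 0.7500]
Step 3: x=[5.8887 11.9629 18.2598 25.4590] v=[3.8047 -0.0860 -2.8985 0.5860]

Answer: 5.8887 11.9629 18.2598 25.4590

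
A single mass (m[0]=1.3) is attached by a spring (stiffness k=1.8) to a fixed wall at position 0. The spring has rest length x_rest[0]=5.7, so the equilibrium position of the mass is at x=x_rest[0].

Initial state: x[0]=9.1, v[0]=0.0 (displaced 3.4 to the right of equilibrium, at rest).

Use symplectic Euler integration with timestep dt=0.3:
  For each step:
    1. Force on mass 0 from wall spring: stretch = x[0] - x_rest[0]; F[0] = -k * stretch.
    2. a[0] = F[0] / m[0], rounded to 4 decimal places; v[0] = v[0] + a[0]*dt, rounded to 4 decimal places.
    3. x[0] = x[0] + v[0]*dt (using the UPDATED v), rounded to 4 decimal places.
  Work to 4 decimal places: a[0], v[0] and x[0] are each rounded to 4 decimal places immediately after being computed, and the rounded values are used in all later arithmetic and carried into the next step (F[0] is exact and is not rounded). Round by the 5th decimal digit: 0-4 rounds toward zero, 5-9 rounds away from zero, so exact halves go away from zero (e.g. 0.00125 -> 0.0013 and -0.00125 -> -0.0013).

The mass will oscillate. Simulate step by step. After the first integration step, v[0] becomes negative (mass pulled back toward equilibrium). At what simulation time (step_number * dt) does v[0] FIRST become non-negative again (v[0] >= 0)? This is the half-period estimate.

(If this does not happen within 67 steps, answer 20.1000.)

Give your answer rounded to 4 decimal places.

Step 0: x=[9.1000] v=[0.0000]
Step 1: x=[8.6763] v=[-1.4123]
Step 2: x=[7.8817] v=[-2.6486]
Step 3: x=[6.8153] v=[-3.5548]
Step 4: x=[5.6099] v=[-4.0181]
Step 5: x=[4.4157] v=[-3.9807]
Step 6: x=[3.3815] v=[-3.4472]
Step 7: x=[2.6363] v=[-2.4841]
Step 8: x=[2.2729] v=[-1.2115]
Step 9: x=[2.3365] v=[0.2121]
First v>=0 after going negative at step 9, time=2.7000

Answer: 2.7000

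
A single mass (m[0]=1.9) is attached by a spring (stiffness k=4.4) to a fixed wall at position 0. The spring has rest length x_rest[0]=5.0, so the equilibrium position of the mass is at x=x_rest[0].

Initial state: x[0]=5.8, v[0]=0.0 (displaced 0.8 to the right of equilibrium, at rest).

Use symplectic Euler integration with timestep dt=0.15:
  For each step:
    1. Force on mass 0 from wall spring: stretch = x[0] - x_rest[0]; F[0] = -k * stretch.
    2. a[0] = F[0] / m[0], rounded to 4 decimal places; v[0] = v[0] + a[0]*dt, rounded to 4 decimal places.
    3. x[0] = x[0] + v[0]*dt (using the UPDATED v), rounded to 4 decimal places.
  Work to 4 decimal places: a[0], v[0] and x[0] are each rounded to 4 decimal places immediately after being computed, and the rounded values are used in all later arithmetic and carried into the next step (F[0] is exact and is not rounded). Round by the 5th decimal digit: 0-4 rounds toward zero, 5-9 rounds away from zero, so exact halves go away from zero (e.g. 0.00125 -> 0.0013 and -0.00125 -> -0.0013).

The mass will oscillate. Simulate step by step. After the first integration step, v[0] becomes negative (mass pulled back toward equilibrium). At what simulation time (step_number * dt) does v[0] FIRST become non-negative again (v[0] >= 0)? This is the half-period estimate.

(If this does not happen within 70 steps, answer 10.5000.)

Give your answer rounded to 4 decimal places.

Answer: 2.1000

Derivation:
Step 0: x=[5.8000] v=[0.0000]
Step 1: x=[5.7583] v=[-0.2779]
Step 2: x=[5.6771] v=[-0.5413]
Step 3: x=[5.5606] v=[-0.7765]
Step 4: x=[5.4149] v=[-0.9712]
Step 5: x=[5.2476] v=[-1.1153]
Step 6: x=[5.0674] v=[-1.2013]
Step 7: x=[4.8837] v=[-1.2247]
Step 8: x=[4.7061] v=[-1.1843]
Step 9: x=[4.5438] v=[-1.0822]
Step 10: x=[4.4052] v=[-0.9237]
Step 11: x=[4.2976] v=[-0.7171]
Step 12: x=[4.2266] v=[-0.4731]
Step 13: x=[4.1959] v=[-0.2045]
Step 14: x=[4.2071] v=[0.0748]
First v>=0 after going negative at step 14, time=2.1000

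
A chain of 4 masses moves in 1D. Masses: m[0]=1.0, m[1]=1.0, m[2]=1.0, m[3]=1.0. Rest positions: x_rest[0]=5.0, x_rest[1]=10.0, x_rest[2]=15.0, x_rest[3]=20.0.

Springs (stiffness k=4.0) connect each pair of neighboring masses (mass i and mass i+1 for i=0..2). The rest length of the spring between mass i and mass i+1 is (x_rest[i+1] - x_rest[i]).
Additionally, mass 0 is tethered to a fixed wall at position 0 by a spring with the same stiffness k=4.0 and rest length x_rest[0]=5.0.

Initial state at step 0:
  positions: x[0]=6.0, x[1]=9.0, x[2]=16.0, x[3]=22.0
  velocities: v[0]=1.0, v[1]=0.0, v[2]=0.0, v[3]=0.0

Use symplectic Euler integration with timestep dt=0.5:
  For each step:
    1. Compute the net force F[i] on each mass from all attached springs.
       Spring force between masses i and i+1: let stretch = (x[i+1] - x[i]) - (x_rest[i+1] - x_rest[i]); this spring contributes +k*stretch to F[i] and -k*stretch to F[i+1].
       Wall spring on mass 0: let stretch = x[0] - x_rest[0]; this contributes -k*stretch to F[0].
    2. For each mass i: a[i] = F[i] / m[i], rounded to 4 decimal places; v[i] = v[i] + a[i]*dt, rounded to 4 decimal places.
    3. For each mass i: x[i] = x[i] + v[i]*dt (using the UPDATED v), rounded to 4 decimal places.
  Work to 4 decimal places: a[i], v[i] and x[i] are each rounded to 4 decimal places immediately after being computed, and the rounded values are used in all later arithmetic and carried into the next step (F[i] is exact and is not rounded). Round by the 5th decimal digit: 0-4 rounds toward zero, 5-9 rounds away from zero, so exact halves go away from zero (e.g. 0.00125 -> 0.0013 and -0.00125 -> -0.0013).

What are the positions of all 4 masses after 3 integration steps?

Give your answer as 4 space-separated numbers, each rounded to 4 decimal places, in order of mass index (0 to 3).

Step 0: x=[6.0000 9.0000 16.0000 22.0000] v=[1.0000 0.0000 0.0000 0.0000]
Step 1: x=[3.5000 13.0000 15.0000 21.0000] v=[-5.0000 8.0000 -2.0000 -2.0000]
Step 2: x=[7.0000 9.5000 18.0000 19.0000] v=[7.0000 -7.0000 6.0000 -4.0000]
Step 3: x=[6.0000 12.0000 13.5000 21.0000] v=[-2.0000 5.0000 -9.0000 4.0000]

Answer: 6.0000 12.0000 13.5000 21.0000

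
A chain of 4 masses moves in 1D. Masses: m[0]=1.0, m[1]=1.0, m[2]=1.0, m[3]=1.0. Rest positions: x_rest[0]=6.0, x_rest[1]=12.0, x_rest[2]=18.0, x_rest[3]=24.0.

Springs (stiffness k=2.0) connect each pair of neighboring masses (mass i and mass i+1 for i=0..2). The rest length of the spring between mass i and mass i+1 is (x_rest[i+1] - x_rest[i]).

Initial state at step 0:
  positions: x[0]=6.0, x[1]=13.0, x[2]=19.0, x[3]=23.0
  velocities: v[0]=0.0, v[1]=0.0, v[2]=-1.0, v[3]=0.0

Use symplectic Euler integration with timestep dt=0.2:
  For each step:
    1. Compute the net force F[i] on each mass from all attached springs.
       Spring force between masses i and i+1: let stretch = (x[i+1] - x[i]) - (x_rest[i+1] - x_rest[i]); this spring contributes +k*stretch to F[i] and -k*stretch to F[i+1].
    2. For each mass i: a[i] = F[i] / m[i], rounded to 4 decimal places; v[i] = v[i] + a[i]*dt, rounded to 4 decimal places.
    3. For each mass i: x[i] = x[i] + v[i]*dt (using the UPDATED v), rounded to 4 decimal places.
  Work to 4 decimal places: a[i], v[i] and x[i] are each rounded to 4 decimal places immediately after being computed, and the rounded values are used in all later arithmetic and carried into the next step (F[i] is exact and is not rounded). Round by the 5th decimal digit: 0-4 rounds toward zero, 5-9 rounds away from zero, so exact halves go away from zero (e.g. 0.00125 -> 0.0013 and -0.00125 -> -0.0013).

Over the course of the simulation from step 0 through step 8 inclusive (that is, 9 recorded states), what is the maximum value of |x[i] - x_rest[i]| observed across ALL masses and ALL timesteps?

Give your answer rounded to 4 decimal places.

Step 0: x=[6.0000 13.0000 19.0000 23.0000] v=[0.0000 0.0000 -1.0000 0.0000]
Step 1: x=[6.0800 12.9200 18.6400 23.1600] v=[0.4000 -0.4000 -1.8000 0.8000]
Step 2: x=[6.2272 12.7504 18.1840 23.4384] v=[0.7360 -0.8480 -2.2800 1.3920]
Step 3: x=[6.4163 12.4936 17.7137 23.7764] v=[0.9453 -1.2838 -2.3517 1.6902]
Step 4: x=[6.6115 12.1683 17.3108 24.1094] v=[0.9762 -1.6267 -2.0147 1.6651]
Step 5: x=[6.7713 11.8098 17.0403 24.3785] v=[0.7989 -1.7924 -1.3523 1.3457]
Step 6: x=[6.8542 11.4667 16.9385 24.5406] v=[0.4143 -1.7156 -0.5092 0.8104]
Step 7: x=[6.8261 11.1923 17.0071 24.5745] v=[-0.1407 -1.3719 0.3429 0.1696]
Step 8: x=[6.6673 11.0338 17.2159 24.4830] v=[-0.7942 -0.7925 1.0439 -0.4574]
Max displacement = 1.0615

Answer: 1.0615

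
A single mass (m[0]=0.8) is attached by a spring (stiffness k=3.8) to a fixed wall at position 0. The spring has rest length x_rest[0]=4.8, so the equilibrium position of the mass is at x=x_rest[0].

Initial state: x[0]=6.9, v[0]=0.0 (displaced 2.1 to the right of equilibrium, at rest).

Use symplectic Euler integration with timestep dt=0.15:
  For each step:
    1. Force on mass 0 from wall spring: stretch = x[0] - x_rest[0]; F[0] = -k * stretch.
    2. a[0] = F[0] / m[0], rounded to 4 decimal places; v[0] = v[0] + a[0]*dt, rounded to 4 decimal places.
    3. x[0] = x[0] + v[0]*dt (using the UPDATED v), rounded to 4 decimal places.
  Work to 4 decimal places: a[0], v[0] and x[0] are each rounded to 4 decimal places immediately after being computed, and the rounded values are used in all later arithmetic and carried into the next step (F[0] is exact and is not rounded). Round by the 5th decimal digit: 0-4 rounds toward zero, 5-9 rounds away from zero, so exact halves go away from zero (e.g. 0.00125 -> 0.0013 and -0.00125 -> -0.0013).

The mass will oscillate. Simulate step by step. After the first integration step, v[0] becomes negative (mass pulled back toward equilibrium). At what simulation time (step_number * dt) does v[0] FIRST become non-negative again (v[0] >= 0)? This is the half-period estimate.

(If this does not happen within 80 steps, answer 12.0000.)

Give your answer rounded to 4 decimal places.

Answer: 1.5000

Derivation:
Step 0: x=[6.9000] v=[0.0000]
Step 1: x=[6.6756] v=[-1.4963]
Step 2: x=[6.2507] v=[-2.8327]
Step 3: x=[5.6708] v=[-3.8663]
Step 4: x=[4.9978] v=[-4.4867]
Step 5: x=[4.3037] v=[-4.6276]
Step 6: x=[3.6626] v=[-4.2740]
Step 7: x=[3.1431] v=[-3.4636]
Step 8: x=[2.8006] v=[-2.2831]
Step 9: x=[2.6718] v=[-0.8585]
Step 10: x=[2.7705] v=[0.6579]
First v>=0 after going negative at step 10, time=1.5000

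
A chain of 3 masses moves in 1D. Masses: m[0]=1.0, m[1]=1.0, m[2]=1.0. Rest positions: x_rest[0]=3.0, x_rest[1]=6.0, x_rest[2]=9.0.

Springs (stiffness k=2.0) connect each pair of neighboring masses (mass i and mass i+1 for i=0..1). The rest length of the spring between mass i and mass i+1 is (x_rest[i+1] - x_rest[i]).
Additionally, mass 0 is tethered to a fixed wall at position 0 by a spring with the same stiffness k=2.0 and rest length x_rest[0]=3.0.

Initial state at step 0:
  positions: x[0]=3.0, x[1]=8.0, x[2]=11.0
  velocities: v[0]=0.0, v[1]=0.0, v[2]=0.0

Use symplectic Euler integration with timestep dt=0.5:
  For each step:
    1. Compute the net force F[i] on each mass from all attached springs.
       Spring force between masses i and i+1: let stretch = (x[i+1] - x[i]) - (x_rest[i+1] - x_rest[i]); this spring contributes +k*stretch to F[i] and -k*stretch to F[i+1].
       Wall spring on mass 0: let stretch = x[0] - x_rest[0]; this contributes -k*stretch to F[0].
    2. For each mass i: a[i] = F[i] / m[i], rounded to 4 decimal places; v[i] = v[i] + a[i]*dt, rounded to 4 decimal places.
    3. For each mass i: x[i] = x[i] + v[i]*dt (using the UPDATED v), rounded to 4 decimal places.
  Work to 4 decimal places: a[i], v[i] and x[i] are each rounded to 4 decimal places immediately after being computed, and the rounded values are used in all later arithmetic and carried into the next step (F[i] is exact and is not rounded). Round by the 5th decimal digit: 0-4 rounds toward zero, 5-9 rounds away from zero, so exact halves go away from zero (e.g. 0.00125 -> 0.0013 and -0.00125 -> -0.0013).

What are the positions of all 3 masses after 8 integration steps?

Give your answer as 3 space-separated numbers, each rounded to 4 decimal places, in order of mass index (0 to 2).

Answer: 1.7422 5.0860 7.0157

Derivation:
Step 0: x=[3.0000 8.0000 11.0000] v=[0.0000 0.0000 0.0000]
Step 1: x=[4.0000 7.0000 11.0000] v=[2.0000 -2.0000 0.0000]
Step 2: x=[4.5000 6.5000 10.5000] v=[1.0000 -1.0000 -1.0000]
Step 3: x=[3.7500 7.0000 9.5000] v=[-1.5000 1.0000 -2.0000]
Step 4: x=[2.7500 7.1250 8.7500] v=[-2.0000 0.2500 -1.5000]
Step 5: x=[2.5625 5.8750 8.6875] v=[-0.3750 -2.5000 -0.1250]
Step 6: x=[2.7500 4.3750 8.7188] v=[0.3750 -3.0000 0.0625]
Step 7: x=[2.3750 4.2344 8.0782] v=[-0.7500 -0.2812 -1.2813]
Step 8: x=[1.7422 5.0860 7.0157] v=[-1.2656 1.7032 -2.1251]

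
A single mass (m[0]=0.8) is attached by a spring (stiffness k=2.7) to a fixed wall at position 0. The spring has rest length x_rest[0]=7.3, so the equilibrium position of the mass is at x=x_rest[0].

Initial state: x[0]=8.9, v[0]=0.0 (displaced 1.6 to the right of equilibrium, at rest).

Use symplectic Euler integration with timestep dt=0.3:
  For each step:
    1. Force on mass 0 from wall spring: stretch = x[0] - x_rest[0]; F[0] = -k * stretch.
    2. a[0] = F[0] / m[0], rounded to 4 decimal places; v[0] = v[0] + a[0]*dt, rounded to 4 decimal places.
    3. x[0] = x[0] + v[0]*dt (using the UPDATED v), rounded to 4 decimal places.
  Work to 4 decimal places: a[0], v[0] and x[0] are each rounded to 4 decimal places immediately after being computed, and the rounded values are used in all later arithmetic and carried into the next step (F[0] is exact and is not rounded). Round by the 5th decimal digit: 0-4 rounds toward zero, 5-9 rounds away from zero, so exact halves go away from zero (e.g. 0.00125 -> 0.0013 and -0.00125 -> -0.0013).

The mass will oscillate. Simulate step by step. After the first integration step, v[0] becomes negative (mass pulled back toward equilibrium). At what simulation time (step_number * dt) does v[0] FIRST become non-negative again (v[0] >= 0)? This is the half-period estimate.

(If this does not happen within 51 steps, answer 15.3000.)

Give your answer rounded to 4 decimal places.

Answer: 1.8000

Derivation:
Step 0: x=[8.9000] v=[0.0000]
Step 1: x=[8.4140] v=[-1.6200]
Step 2: x=[7.5896] v=[-2.7479]
Step 3: x=[6.6773] v=[-3.0411]
Step 4: x=[5.9541] v=[-2.4106]
Step 5: x=[5.6397] v=[-1.0479]
Step 6: x=[5.8297] v=[0.6332]
First v>=0 after going negative at step 6, time=1.8000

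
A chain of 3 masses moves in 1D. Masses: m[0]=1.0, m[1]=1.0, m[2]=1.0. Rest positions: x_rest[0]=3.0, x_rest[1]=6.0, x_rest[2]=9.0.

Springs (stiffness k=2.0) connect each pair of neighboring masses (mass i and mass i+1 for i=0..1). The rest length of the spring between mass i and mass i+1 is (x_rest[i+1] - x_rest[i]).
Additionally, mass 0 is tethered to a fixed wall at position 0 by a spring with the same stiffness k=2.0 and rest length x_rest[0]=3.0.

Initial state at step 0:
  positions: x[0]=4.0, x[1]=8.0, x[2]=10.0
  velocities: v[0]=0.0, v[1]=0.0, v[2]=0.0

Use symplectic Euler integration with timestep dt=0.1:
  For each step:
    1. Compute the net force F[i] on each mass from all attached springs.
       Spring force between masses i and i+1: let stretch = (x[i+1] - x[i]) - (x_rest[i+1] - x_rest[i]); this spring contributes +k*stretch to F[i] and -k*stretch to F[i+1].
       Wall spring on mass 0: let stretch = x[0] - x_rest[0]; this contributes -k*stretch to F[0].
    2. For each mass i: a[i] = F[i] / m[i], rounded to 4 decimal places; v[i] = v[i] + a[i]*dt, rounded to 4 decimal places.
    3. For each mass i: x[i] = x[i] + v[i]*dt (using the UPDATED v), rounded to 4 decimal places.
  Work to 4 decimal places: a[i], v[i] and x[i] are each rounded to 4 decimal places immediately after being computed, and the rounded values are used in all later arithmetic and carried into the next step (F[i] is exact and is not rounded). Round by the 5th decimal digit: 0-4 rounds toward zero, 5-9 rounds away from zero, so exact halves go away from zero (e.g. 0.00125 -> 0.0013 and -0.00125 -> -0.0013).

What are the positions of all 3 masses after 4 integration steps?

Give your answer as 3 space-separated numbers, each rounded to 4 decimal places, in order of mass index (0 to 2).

Answer: 3.9885 7.6292 10.1825

Derivation:
Step 0: x=[4.0000 8.0000 10.0000] v=[0.0000 0.0000 0.0000]
Step 1: x=[4.0000 7.9600 10.0200] v=[0.0000 -0.4000 0.2000]
Step 2: x=[3.9992 7.8820 10.0588] v=[-0.0080 -0.7800 0.3880]
Step 3: x=[3.9961 7.7699 10.1141] v=[-0.0313 -1.1212 0.5526]
Step 4: x=[3.9885 7.6292 10.1825] v=[-0.0758 -1.4071 0.6838]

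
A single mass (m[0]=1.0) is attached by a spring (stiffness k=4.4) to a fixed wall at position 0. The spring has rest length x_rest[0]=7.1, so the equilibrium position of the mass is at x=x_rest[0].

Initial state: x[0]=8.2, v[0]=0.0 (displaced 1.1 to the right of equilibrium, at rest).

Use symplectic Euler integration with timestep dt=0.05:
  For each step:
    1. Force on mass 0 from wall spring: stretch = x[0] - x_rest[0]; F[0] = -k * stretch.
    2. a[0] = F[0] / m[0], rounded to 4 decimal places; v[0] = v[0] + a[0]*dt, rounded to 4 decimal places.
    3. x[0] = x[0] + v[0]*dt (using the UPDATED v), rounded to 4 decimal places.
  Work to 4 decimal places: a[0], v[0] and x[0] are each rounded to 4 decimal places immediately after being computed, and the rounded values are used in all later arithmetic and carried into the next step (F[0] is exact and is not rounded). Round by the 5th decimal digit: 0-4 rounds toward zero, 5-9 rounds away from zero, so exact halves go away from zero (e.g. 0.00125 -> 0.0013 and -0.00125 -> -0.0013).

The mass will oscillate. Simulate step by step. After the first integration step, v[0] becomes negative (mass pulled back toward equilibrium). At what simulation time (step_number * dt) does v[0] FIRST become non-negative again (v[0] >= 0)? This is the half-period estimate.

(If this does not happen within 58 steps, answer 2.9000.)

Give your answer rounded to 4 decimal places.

Answer: 1.5000

Derivation:
Step 0: x=[8.2000] v=[0.0000]
Step 1: x=[8.1879] v=[-0.2420]
Step 2: x=[8.1638] v=[-0.4813]
Step 3: x=[8.1280] v=[-0.7153]
Step 4: x=[8.0809] v=[-0.9415]
Step 5: x=[8.0230] v=[-1.1573]
Step 6: x=[7.9550] v=[-1.3604]
Step 7: x=[7.8776] v=[-1.5485]
Step 8: x=[7.7916] v=[-1.7196]
Step 9: x=[7.6980] v=[-1.8718]
Step 10: x=[7.5978] v=[-2.0034]
Step 11: x=[7.4922] v=[-2.1129]
Step 12: x=[7.3822] v=[-2.1992]
Step 13: x=[7.2691] v=[-2.2613]
Step 14: x=[7.1542] v=[-2.2985]
Step 15: x=[7.0387] v=[-2.3104]
Step 16: x=[6.9239] v=[-2.2969]
Step 17: x=[6.8110] v=[-2.2582]
Step 18: x=[6.7013] v=[-2.1946]
Step 19: x=[6.5960] v=[-2.1069]
Step 20: x=[6.4962] v=[-1.9960]
Step 21: x=[6.4030] v=[-1.8632]
Step 22: x=[6.3175] v=[-1.7099]
Step 23: x=[6.2406] v=[-1.5378]
Step 24: x=[6.1732] v=[-1.3487]
Step 25: x=[6.1160] v=[-1.1448]
Step 26: x=[6.0696] v=[-0.9283]
Step 27: x=[6.0345] v=[-0.7016]
Step 28: x=[6.0111] v=[-0.4672]
Step 29: x=[5.9997] v=[-0.2276]
Step 30: x=[6.0004] v=[0.0145]
First v>=0 after going negative at step 30, time=1.5000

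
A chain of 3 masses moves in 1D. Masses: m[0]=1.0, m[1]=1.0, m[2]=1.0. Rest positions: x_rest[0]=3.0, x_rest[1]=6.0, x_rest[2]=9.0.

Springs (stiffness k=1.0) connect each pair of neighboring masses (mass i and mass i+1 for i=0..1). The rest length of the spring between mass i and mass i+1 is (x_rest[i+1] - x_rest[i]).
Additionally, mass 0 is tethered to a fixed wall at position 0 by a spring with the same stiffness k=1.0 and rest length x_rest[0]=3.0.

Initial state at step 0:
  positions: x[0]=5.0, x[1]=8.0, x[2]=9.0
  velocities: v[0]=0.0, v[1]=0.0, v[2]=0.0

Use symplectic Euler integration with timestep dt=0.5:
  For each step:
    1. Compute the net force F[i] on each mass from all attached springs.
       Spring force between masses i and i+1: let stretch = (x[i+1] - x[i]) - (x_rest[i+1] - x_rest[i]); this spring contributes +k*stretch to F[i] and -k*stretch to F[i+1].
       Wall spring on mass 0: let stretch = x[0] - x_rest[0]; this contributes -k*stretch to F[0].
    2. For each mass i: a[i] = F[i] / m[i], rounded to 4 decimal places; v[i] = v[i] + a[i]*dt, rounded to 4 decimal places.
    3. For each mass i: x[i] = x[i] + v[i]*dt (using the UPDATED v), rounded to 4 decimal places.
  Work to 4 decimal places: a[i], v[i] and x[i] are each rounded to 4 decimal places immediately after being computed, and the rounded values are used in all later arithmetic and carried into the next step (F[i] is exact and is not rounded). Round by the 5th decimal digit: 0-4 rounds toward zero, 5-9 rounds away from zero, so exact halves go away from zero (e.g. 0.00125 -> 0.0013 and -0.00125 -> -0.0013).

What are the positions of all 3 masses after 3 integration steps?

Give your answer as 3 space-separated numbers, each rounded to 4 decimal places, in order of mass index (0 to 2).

Answer: 2.6250 6.0938 10.8750

Derivation:
Step 0: x=[5.0000 8.0000 9.0000] v=[0.0000 0.0000 0.0000]
Step 1: x=[4.5000 7.5000 9.5000] v=[-1.0000 -1.0000 1.0000]
Step 2: x=[3.6250 6.7500 10.2500] v=[-1.7500 -1.5000 1.5000]
Step 3: x=[2.6250 6.0938 10.8750] v=[-2.0000 -1.3125 1.2500]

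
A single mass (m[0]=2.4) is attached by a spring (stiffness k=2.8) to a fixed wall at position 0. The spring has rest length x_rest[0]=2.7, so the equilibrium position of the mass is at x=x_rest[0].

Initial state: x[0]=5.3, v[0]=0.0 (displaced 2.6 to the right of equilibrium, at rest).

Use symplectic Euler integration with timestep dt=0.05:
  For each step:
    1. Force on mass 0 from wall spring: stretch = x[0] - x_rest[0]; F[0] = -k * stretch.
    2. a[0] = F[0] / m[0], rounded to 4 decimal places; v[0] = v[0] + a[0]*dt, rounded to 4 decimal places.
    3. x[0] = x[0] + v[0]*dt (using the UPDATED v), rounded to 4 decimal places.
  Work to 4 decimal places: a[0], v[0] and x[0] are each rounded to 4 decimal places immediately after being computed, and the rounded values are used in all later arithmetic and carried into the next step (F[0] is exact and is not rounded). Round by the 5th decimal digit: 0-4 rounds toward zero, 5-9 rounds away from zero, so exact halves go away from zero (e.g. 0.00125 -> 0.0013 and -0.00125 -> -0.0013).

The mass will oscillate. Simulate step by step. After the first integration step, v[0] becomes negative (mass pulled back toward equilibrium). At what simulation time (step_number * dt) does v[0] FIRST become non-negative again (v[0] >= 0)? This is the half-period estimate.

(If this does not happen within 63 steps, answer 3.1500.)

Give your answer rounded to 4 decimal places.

Answer: 2.9500

Derivation:
Step 0: x=[5.3000] v=[0.0000]
Step 1: x=[5.2924] v=[-0.1517]
Step 2: x=[5.2773] v=[-0.3029]
Step 3: x=[5.2546] v=[-0.4532]
Step 4: x=[5.2245] v=[-0.6022]
Step 5: x=[5.1870] v=[-0.7495]
Step 6: x=[5.1423] v=[-0.8946]
Step 7: x=[5.0904] v=[-1.0371]
Step 8: x=[5.0316] v=[-1.1765]
Step 9: x=[4.9660] v=[-1.3125]
Step 10: x=[4.8938] v=[-1.4447]
Step 11: x=[4.8152] v=[-1.5727]
Step 12: x=[4.7304] v=[-1.6961]
Step 13: x=[4.6397] v=[-1.8145]
Step 14: x=[4.5433] v=[-1.9277]
Step 15: x=[4.4415] v=[-2.0352]
Step 16: x=[4.3347] v=[-2.1368]
Step 17: x=[4.2231] v=[-2.2322]
Step 18: x=[4.1070] v=[-2.3211]
Step 19: x=[3.9868] v=[-2.4032]
Step 20: x=[3.8629] v=[-2.4783]
Step 21: x=[3.7356] v=[-2.5461]
Step 22: x=[3.6053] v=[-2.6065]
Step 23: x=[3.4723] v=[-2.6593]
Step 24: x=[3.3371] v=[-2.7044]
Step 25: x=[3.2000] v=[-2.7416]
Step 26: x=[3.0615] v=[-2.7708]
Step 27: x=[2.9219] v=[-2.7919]
Step 28: x=[2.7817] v=[-2.8048]
Step 29: x=[2.6412] v=[-2.8096]
Step 30: x=[2.5009] v=[-2.8062]
Step 31: x=[2.3612] v=[-2.7946]
Step 32: x=[2.2225] v=[-2.7748]
Step 33: x=[2.0852] v=[-2.7469]
Step 34: x=[1.9497] v=[-2.7110]
Step 35: x=[1.8163] v=[-2.6672]
Step 36: x=[1.6855] v=[-2.6157]
Step 37: x=[1.5577] v=[-2.5565]
Step 38: x=[1.4332] v=[-2.4899]
Step 39: x=[1.3124] v=[-2.4160]
Step 40: x=[1.1956] v=[-2.3351]
Step 41: x=[1.0832] v=[-2.2473]
Step 42: x=[0.9756] v=[-2.1530]
Step 43: x=[0.8730] v=[-2.0524]
Step 44: x=[0.7757] v=[-1.9458]
Step 45: x=[0.6840] v=[-1.8336]
Step 46: x=[0.5982] v=[-1.7160]
Step 47: x=[0.5185] v=[-1.5934]
Step 48: x=[0.4452] v=[-1.4661]
Step 49: x=[0.3785] v=[-1.3346]
Step 50: x=[0.3185] v=[-1.1992]
Step 51: x=[0.2655] v=[-1.0603]
Step 52: x=[0.2196] v=[-0.9183]
Step 53: x=[0.1809] v=[-0.7736]
Step 54: x=[0.1496] v=[-0.6267]
Step 55: x=[0.1257] v=[-0.4779]
Step 56: x=[0.1093] v=[-0.3277]
Step 57: x=[0.1005] v=[-0.1766]
Step 58: x=[0.0993] v=[-0.0250]
Step 59: x=[0.1056] v=[0.1267]
First v>=0 after going negative at step 59, time=2.9500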